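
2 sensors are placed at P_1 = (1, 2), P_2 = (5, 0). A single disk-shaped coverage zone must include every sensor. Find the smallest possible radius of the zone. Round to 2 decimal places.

2.24

The smallest circle enclosing two points has them as diameter endpoints.
Centre = midpoint = (3, 1); r² = |P_1P_2|²/4 = 20/4 = 5.
r = √5 ≈ 2.24.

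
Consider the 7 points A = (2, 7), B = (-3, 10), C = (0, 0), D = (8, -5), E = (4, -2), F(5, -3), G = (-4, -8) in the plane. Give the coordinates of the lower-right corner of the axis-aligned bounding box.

x-range [-4, 8], y-range [-8, 10].
The lower-right corner is (8, -8).

(8, -8)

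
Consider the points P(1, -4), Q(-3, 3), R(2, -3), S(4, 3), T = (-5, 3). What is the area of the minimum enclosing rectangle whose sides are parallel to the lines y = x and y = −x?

In coordinates u = x + y, v = x − y the rectangle is axis-aligned; the map (x,y)→(u,v) scales areas by 2.
u-values: -3, 0, -1, 7, -2; range = 7 − (-3) = 10.
v-values: 5, -6, 5, 1, -8; range = 5 − (-8) = 13.
Area = (10 × 13) / 2 = 65.

65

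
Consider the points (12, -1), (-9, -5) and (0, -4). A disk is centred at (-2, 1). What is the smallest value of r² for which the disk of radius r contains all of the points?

The required radius is the distance from (-2, 1) to the farthest point.
Squared distances: 200, 85, 29.
Maximum is 200, attained at (12, -1).

200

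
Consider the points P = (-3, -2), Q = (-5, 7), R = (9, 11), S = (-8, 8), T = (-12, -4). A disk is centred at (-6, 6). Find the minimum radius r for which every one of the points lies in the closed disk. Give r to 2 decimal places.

15.81

The required radius is the distance from (-6, 6) to the farthest point.
Squared distances: 73, 2, 250, 8, 136.
Maximum is 250, attained at R.
r = √250 ≈ 15.81.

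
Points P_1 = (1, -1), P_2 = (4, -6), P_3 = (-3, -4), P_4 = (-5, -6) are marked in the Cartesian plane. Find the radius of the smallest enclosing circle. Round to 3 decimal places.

A smallest enclosing disk is always determined by at most three of the input points on its boundary.
The minimum enclosing circle is determined by three boundary points: P_1, P_2, P_4.
Their circumcentre is (-0.5, -5.3) with r² = 20.74.
The farthest remaining point P_3 is at distance² 7.94 ≤ 20.74.
r = √(20.74) ≈ 4.554.

4.554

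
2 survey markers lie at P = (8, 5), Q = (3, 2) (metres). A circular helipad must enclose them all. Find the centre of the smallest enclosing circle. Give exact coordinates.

The smallest circle enclosing two points has them as diameter endpoints.
Centre = midpoint = (5.5, 3.5); r² = |PQ|²/4 = 34/4 = 8.5.
Centre = (5.5, 3.5).

(5.5, 3.5)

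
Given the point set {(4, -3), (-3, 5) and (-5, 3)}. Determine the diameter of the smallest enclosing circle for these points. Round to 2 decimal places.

Call the three points A, B, C in the order given.
Side lengths²: AB² = 113, AC² = 117, BC² = 8.
Since AC² = 117 < 113 + 8 = 121, the triangle is acute, so the smallest enclosing circle is the circumcircle.
Circumcentre = (-0.3, 0.3), r² = 29.38.
Diameter = 2r = 2√(29.38) ≈ 10.84.

10.84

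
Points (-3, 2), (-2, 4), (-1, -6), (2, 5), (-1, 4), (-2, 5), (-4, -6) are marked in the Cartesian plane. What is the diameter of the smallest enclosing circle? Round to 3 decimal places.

The farthest pair is (2, 5)–(-4, -6) with squared distance 157. The circle on this segment as diameter has centre (-1, -0.5) and r² = 157/4 = 39.25.
Check (-3, 2): distance² to centre = 10.25 ≤ 39.25, so it lies inside.
All remaining points lie in this disk, and no smaller disk contains both endpoints, so this is the minimum enclosing circle.
Diameter = 2r = 2√(39.25) ≈ 12.530.

12.530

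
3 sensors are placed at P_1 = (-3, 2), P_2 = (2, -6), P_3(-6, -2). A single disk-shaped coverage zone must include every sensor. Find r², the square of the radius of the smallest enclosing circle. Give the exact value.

Side lengths²: P_1P_2² = 89, P_1P_3² = 25, P_2P_3² = 80.
Since P_1P_2² = 89 < 80 + 25 = 105, the triangle is acute, so the smallest enclosing circle is the circumcircle.
Circumcentre = (-27/22, -27/11), r² = 11125/484.

11125/484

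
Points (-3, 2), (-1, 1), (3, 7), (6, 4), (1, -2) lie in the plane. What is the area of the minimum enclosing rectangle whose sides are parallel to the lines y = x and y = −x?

44

In coordinates u = x + y, v = x − y the rectangle is axis-aligned; the map (x,y)→(u,v) scales areas by 2.
u-values: -1, 0, 10, 10, -1; range = 10 − (-1) = 11.
v-values: -5, -2, -4, 2, 3; range = 3 − (-5) = 8.
Area = (11 × 8) / 2 = 44.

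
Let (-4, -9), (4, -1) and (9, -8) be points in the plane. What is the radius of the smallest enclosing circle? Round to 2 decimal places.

6.61

Call the three points A, B, C in the order given.
Side lengths²: AB² = 128, AC² = 170, BC² = 74.
Since AC² = 170 < 128 + 74 = 202, the triangle is acute, so the smallest enclosing circle is the circumcircle.
Circumcentre = (29/12, -89/12), r² = 3145/72.
r = √(3145/72) ≈ 6.61.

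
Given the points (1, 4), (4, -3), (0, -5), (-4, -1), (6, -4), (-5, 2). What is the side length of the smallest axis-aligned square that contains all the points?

11

The bounding box has width 11 and height 9.
An axis-aligned square enclosing the set must have side ≥ max(width, height).
So the minimum side is max(11, 9) = 11.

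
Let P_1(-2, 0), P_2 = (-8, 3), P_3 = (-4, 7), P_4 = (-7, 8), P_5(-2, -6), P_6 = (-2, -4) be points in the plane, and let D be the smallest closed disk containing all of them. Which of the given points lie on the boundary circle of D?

The farthest pair is P_4–P_5 with squared distance 221. The circle on this segment as diameter has centre (-4.5, 1) and r² = 221/4 = 55.25.
Check P_1: distance² to centre = 7.25 ≤ 55.25, so it lies inside.
All remaining points lie in this disk, and no smaller disk contains both endpoints, so this is the minimum enclosing circle.
The points at distance exactly r from the centre are P_4, P_5 — 2 points.

P_4, P_5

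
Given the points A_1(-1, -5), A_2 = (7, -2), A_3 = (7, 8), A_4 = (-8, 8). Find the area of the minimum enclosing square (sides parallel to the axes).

The bounding box has width 15 and height 13.
An axis-aligned square enclosing the set must have side ≥ max(width, height).
So the minimum side is max(15, 13) = 15.
Area = 15² = 225.

225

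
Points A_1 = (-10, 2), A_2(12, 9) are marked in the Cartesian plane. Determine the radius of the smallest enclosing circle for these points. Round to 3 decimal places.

11.543

The smallest circle enclosing two points has them as diameter endpoints.
Centre = midpoint = (1, 5.5); r² = |A_1A_2|²/4 = 533/4 = 133.25.
r = √(133.25) ≈ 11.543.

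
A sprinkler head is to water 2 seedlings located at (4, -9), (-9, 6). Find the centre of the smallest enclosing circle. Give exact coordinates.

(-2.5, -1.5)

The smallest circle enclosing two points has them as diameter endpoints.
Centre = midpoint = (-2.5, -1.5); r² = |(4, -9)−(-9, 6)|²/4 = 394/4 = 98.5.
Centre = (-2.5, -1.5).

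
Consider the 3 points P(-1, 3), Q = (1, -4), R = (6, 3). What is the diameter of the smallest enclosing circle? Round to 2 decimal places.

8.95

Side lengths²: PQ² = 53, PR² = 49, QR² = 74.
Since QR² = 74 < 53 + 49 = 102, the triangle is acute, so the smallest enclosing circle is the circumcircle.
Circumcentre = (2.5, 3/14), r² = 1961/98.
Diameter = 2r = 2√(1961/98) ≈ 8.95.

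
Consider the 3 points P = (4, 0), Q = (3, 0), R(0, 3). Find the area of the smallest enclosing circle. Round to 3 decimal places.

Side lengths²: PQ² = 1, PR² = 25, QR² = 18.
Since PR² = 25 ≥ 18 + 1 = 19, the angle opposite PR is not acute, so the smallest enclosing circle has PR as diameter.
Centre = midpoint of PR = (2, 1.5), r² = 25/4 = 6.25.
Area = π·r² = π·6.25 ≈ 19.635.

19.635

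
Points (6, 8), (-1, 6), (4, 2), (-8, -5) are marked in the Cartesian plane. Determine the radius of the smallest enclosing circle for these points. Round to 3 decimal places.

9.552

The farthest pair is (6, 8)–(-8, -5) with squared distance 365. The circle on this segment as diameter has centre (-1, 1.5) and r² = 365/4 = 91.25.
Check (-1, 6): distance² to centre = 20.25 ≤ 91.25, so it lies inside.
All remaining points lie in this disk, and no smaller disk contains both endpoints, so this is the minimum enclosing circle.
r = √(91.25) ≈ 9.552.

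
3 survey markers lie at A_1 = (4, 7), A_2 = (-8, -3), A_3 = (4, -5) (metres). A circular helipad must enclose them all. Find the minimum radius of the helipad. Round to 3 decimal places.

7.918

Side lengths²: A_1A_2² = 244, A_1A_3² = 144, A_2A_3² = 148.
Since A_1A_2² = 244 < 148 + 144 = 292, the triangle is acute, so the smallest enclosing circle is the circumcircle.
Circumcentre = (-7/6, 1), r² = 2257/36.
r = √(2257/36) ≈ 7.918.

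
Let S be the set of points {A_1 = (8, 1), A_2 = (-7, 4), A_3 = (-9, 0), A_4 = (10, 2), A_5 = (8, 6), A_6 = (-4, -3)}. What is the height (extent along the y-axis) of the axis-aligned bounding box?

max y = 6, min y = -3, so height = 9.

9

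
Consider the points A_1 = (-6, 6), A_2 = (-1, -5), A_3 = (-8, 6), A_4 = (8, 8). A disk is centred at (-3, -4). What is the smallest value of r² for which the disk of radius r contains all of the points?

265

The required radius is the distance from (-3, -4) to the farthest point.
Squared distances: 109, 5, 125, 265.
Maximum is 265, attained at A_4.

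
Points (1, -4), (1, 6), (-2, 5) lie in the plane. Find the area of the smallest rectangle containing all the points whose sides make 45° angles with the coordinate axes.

60

In coordinates u = x + y, v = x − y the rectangle is axis-aligned; the map (x,y)→(u,v) scales areas by 2.
u-values: -3, 7, 3; range = 7 − (-3) = 10.
v-values: 5, -5, -7; range = 5 − (-7) = 12.
Area = (10 × 12) / 2 = 60.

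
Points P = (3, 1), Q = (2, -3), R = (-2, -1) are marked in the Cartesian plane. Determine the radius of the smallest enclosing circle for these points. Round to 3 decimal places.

Side lengths²: PQ² = 17, PR² = 29, QR² = 20.
Since PR² = 29 < 20 + 17 = 37, the triangle is acute, so the smallest enclosing circle is the circumcircle.
Circumcentre = (13/18, -5/9), r² = 2465/324.
r = √(2465/324) ≈ 2.758.

2.758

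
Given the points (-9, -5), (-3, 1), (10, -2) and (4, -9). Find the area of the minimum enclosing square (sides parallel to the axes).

361

The bounding box has width 19 and height 10.
An axis-aligned square enclosing the set must have side ≥ max(width, height).
So the minimum side is max(19, 10) = 19.
Area = 19² = 361.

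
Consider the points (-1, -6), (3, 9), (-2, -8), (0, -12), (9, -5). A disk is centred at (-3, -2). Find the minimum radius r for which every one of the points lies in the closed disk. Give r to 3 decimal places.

The required radius is the distance from (-3, -2) to the farthest point.
Squared distances: 20, 157, 37, 109, 153.
Maximum is 157, attained at (3, 9).
r = √157 ≈ 12.530.

12.530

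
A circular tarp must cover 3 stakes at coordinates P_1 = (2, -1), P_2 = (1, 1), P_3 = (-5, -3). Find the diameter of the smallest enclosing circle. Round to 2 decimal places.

Side lengths²: P_1P_2² = 5, P_1P_3² = 53, P_2P_3² = 52.
Since P_1P_3² = 53 < 52 + 5 = 57, the triangle is acute, so the smallest enclosing circle is the circumcircle.
Circumcentre = (-1.625, -1.5625), r² = 13.45703125.
Diameter = 2r = 2√(13.45703125) ≈ 7.34.

7.34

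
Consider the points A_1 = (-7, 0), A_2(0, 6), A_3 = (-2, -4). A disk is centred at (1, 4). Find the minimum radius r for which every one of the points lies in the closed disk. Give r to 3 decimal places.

The required radius is the distance from (1, 4) to the farthest point.
Squared distances: 80, 5, 73.
Maximum is 80, attained at A_1.
r = √80 ≈ 8.944.

8.944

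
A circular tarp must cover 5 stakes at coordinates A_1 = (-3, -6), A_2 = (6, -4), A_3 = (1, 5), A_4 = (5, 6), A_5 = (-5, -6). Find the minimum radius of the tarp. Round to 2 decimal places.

The minimum enclosing circle of a finite set is fixed by two of the points (as a diameter) or three (as a circumcircle).
The farthest pair is A_4–A_5 with squared distance 244. The circle on this segment as diameter has centre (0, 0) and r² = 244/4 = 61.
Check A_1: distance² to centre = 45 ≤ 61, so it lies inside.
All remaining points lie in this disk, and no smaller disk contains both endpoints, so this is the minimum enclosing circle.
r = √61 ≈ 7.81.

7.81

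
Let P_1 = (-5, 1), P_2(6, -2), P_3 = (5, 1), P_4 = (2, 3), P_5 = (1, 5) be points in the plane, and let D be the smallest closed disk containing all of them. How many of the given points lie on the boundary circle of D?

The minimum enclosing circle of a finite set is fixed by two of the points (as a diameter) or three (as a circumcircle).
The farthest pair is P_1–P_2 with squared distance 130. The circle on this segment as diameter has centre (0.5, -0.5) and r² = 130/4 = 32.5.
Check P_3: distance² to centre = 22.5 ≤ 32.5, so it lies inside.
All remaining points lie in this disk, and no smaller disk contains both endpoints, so this is the minimum enclosing circle.
The points at distance exactly r from the centre are P_1, P_2 — 2 points.

2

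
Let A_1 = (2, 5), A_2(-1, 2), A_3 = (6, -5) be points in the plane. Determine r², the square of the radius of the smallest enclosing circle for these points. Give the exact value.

29

Side lengths²: A_1A_2² = 18, A_1A_3² = 116, A_2A_3² = 98.
Since A_1A_3² = 116 ≥ 98 + 18 = 116, the angle opposite A_1A_3 is not acute, so the smallest enclosing circle has A_1A_3 as diameter.
Centre = midpoint of A_1A_3 = (4, 0), r² = 116/4 = 29.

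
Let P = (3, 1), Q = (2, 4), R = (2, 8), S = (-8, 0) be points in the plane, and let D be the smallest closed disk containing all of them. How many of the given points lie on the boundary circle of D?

3

The minimum enclosing circle is determined by three boundary points: P, R, S.
Their circumcentre is (-109/39, 146/39) with r² = 62525/1521.
The farthest remaining point Q is at distance² 35069/1521 ≤ 62525/1521.
The points at distance exactly r from the centre are P, R, S — 3 points.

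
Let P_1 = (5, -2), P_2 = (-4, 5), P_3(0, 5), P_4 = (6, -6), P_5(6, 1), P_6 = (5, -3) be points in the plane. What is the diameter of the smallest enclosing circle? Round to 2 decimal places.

14.87

By Welzl's lemma the MEC is supported by two points (diametrically opposite) or three points (on a circumcircle).
The farthest pair is P_2–P_4 with squared distance 221. The circle on this segment as diameter has centre (1, -0.5) and r² = 221/4 = 55.25.
Check P_1: distance² to centre = 18.25 ≤ 55.25, so it lies inside.
All remaining points lie in this disk, and no smaller disk contains both endpoints, so this is the minimum enclosing circle.
Diameter = 2r = 2√(55.25) ≈ 14.87.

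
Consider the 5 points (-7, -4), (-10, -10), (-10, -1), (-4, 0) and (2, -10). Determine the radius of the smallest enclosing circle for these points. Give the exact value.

By Welzl's lemma the MEC is supported by two points (diametrically opposite) or three points (on a circumcircle).
The farthest pair is (-10, -1)–(2, -10) with squared distance 225. The circle on this segment as diameter has centre (-4, -5.5) and r² = 225/4 = 56.25.
Check (-7, -4): distance² to centre = 11.25 ≤ 56.25, so it lies inside.
All remaining points lie in this disk, and no smaller disk contains both endpoints, so this is the minimum enclosing circle.
r = √(56.25) = 7.5.

7.5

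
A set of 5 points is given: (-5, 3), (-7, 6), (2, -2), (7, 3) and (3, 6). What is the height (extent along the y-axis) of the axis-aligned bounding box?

8

max y = 6, min y = -2, so height = 8.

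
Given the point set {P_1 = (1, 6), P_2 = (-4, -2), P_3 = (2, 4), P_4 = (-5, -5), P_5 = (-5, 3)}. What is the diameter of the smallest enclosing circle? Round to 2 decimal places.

A smallest enclosing disk is always determined by at most three of the input points on its boundary.
The farthest pair is P_1–P_4 with squared distance 157. The circle on this segment as diameter has centre (-2, 0.5) and r² = 157/4 = 39.25.
Check P_2: distance² to centre = 10.25 ≤ 39.25, so it lies inside.
All remaining points lie in this disk, and no smaller disk contains both endpoints, so this is the minimum enclosing circle.
Diameter = 2r = 2√(39.25) ≈ 12.53.

12.53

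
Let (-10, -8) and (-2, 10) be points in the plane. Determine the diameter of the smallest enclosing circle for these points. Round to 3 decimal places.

19.698

The smallest circle enclosing two points has them as diameter endpoints.
Centre = midpoint = (-6, 1); r² = |(-10, -8)−(-2, 10)|²/4 = 388/4 = 97.
Diameter = 2r = 2√97 ≈ 19.698.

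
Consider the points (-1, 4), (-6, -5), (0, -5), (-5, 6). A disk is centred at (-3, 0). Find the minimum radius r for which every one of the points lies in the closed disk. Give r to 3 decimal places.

The required radius is the distance from (-3, 0) to the farthest point.
Squared distances: 20, 34, 34, 40.
Maximum is 40, attained at (-5, 6).
r = √40 ≈ 6.325.

6.325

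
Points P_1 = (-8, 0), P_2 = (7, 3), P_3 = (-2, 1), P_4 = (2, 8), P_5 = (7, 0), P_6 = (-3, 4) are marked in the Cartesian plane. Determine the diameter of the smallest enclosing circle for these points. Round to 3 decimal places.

15.297

By Welzl's lemma the MEC is supported by two points (diametrically opposite) or three points (on a circumcircle).
The farthest pair is P_1–P_2 with squared distance 234. The circle on this segment as diameter has centre (-0.5, 1.5) and r² = 234/4 = 58.5.
Check P_3: distance² to centre = 2.5 ≤ 58.5, so it lies inside.
All remaining points lie in this disk, and no smaller disk contains both endpoints, so this is the minimum enclosing circle.
Diameter = 2r = 2√(58.5) ≈ 15.297.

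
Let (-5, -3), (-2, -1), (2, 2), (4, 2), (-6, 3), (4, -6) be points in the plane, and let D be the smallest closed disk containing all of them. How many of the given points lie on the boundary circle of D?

2

By Welzl's lemma the MEC is supported by two points (diametrically opposite) or three points (on a circumcircle).
The farthest pair is (-6, 3)–(4, -6) with squared distance 181. The circle on this segment as diameter has centre (-1, -1.5) and r² = 181/4 = 45.25.
Check (-5, -3): distance² to centre = 18.25 ≤ 45.25, so it lies inside.
All remaining points lie in this disk, and no smaller disk contains both endpoints, so this is the minimum enclosing circle.
The points at distance exactly r from the centre are (-6, 3), (4, -6) — 2 points.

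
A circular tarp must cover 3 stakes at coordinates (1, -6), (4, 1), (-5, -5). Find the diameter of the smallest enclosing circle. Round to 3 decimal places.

Call the three points A, B, C in the order given.
Side lengths²: AB² = 58, AC² = 37, BC² = 117.
Since BC² = 117 ≥ 58 + 37 = 95, the angle opposite BC is not acute, so the smallest enclosing circle has BC as diameter.
Centre = midpoint of BC = (-0.5, -2), r² = 117/4 = 29.25.
Diameter = 2r = 2√(29.25) ≈ 10.817.

10.817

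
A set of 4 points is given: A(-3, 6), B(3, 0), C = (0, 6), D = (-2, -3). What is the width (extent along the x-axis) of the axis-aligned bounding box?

6

max x = 3, min x = -3, so width = 6.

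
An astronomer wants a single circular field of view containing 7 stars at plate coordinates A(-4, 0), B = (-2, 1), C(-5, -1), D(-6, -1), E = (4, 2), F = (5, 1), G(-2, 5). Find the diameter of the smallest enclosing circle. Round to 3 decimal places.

The farthest pair is D–F with squared distance 125. The circle on this segment as diameter has centre (-0.5, 0) and r² = 125/4 = 31.25.
Check A: distance² to centre = 12.25 ≤ 31.25, so it lies inside.
All remaining points lie in this disk, and no smaller disk contains both endpoints, so this is the minimum enclosing circle.
Diameter = 2r = 2√(31.25) ≈ 11.180.

11.180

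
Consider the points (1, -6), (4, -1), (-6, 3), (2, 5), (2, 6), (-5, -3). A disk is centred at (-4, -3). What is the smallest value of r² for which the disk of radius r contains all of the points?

117

The required radius is the distance from (-4, -3) to the farthest point.
Squared distances: 34, 68, 40, 100, 117, 1.
Maximum is 117, attained at (2, 6).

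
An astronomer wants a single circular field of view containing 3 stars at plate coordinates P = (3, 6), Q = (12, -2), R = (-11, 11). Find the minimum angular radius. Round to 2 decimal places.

13.21

Side lengths²: PQ² = 145, PR² = 221, QR² = 698.
Since QR² = 698 ≥ 221 + 145 = 366, the angle opposite QR is not acute, so the smallest enclosing circle has QR as diameter.
Centre = midpoint of QR = (0.5, 4.5), r² = 698/4 = 174.5.
r = √(174.5) ≈ 13.21.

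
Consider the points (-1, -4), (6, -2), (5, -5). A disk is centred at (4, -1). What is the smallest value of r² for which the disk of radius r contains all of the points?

The required radius is the distance from (4, -1) to the farthest point.
Squared distances: 34, 5, 17.
Maximum is 34, attained at (-1, -4).

34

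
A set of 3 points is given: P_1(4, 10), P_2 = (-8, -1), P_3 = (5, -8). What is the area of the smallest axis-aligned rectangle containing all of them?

x ranges over [-8, 5], width 13.
y ranges over [-8, 10], height 18.
Area = 13 × 18 = 234.

234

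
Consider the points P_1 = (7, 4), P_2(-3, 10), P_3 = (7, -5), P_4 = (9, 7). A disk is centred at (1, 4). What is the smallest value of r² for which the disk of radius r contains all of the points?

The required radius is the distance from (1, 4) to the farthest point.
Squared distances: 36, 52, 117, 73.
Maximum is 117, attained at P_3.

117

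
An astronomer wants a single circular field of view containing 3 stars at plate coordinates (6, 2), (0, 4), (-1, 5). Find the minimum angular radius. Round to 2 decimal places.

Call the three points A, B, C in the order given.
Side lengths²: AB² = 40, AC² = 58, BC² = 2.
Since AC² = 58 ≥ 40 + 2 = 42, the angle opposite AC is not acute, so the smallest enclosing circle has AC as diameter.
Centre = midpoint of AC = (2.5, 3.5), r² = 58/4 = 14.5.
r = √(14.5) ≈ 3.81.

3.81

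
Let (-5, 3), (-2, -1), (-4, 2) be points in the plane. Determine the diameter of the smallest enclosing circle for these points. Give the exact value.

5

Call the three points A, B, C in the order given.
Side lengths²: AB² = 25, AC² = 2, BC² = 13.
Since AB² = 25 ≥ 13 + 2 = 15, the angle opposite AB is not acute, so the smallest enclosing circle has AB as diameter.
Centre = midpoint of AB = (-3.5, 1), r² = 25/4 = 6.25.
Diameter = 2r = 2√(6.25) = 5.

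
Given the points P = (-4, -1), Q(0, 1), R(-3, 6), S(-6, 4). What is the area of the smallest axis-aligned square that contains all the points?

The bounding box has width 6 and height 7.
An axis-aligned square enclosing the set must have side ≥ max(width, height).
So the minimum side is max(6, 7) = 7.
Area = 7² = 49.

49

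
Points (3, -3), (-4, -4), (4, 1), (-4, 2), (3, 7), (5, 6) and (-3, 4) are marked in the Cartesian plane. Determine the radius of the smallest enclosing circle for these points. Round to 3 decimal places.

6.727

The minimum enclosing circle of a finite set is fixed by two of the points (as a diameter) or three (as a circumcircle).
The farthest pair is (-4, -4)–(5, 6) with squared distance 181. The circle on this segment as diameter has centre (0.5, 1) and r² = 181/4 = 45.25.
Check (3, -3): distance² to centre = 22.25 ≤ 45.25, so it lies inside.
All remaining points lie in this disk, and no smaller disk contains both endpoints, so this is the minimum enclosing circle.
r = √(45.25) ≈ 6.727.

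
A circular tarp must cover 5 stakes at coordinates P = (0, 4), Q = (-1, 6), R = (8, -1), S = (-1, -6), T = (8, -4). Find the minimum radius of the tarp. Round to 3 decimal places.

6.891

The minimum enclosing circle is determined by three boundary points: Q, S, T.
Their circumcentre is (43/18, 0) with r² = 15385/324.
The farthest remaining point R is at distance² 10525/324 ≤ 15385/324.
r = √(15385/324) ≈ 6.891.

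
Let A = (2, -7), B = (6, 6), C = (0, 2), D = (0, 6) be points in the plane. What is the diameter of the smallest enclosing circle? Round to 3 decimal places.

The minimum enclosing circle of a finite set is fixed by two of the points (as a diameter) or three (as a circumcircle).
The minimum enclosing circle is determined by three boundary points: A, B, D.
Their circumcentre is (3, -5/26) with r² = 32005/676.
The farthest remaining point C is at distance² 9333/676 ≤ 32005/676.
Diameter = 2r = 2√(32005/676) ≈ 13.761.

13.761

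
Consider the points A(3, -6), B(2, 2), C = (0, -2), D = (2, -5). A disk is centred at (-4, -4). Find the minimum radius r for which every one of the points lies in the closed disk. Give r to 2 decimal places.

8.49

The required radius is the distance from (-4, -4) to the farthest point.
Squared distances: 53, 72, 20, 37.
Maximum is 72, attained at B.
r = √72 ≈ 8.49.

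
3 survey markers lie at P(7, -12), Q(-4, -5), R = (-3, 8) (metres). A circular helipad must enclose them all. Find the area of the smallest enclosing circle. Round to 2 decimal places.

392.70

Side lengths²: PQ² = 170, PR² = 500, QR² = 170.
Since PR² = 500 ≥ 170 + 170 = 340, the angle opposite PR is not acute, so the smallest enclosing circle has PR as diameter.
Centre = midpoint of PR = (2, -2), r² = 500/4 = 125.
Area = π·r² = π·125 ≈ 392.70.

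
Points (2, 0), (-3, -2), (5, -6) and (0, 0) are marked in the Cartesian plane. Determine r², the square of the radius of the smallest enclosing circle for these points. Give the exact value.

The minimum enclosing circle of a finite set is fixed by two of the points (as a diameter) or three (as a circumcircle).
The farthest pair is (-3, -2)–(5, -6) with squared distance 80. The circle on this segment as diameter has centre (1, -4) and r² = 80/4 = 20.
Check (2, 0): distance² to centre = 17 ≤ 20, so it lies inside.
All remaining points lie in this disk, and no smaller disk contains both endpoints, so this is the minimum enclosing circle.

20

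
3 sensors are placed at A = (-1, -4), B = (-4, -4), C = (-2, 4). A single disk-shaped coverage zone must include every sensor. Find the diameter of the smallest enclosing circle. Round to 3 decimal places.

Side lengths²: AB² = 9, AC² = 65, BC² = 68.
Since BC² = 68 < 65 + 9 = 74, the triangle is acute, so the smallest enclosing circle is the circumcircle.
Circumcentre = (-2.5, -0.125), r² = 17.265625.
Diameter = 2r = 2√(17.265625) ≈ 8.310.

8.310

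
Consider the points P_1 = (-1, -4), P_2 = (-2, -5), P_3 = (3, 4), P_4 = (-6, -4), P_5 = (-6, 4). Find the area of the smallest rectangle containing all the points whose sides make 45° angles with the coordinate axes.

110.5

In coordinates u = x + y, v = x − y the rectangle is axis-aligned; the map (x,y)→(u,v) scales areas by 2.
u-values: -5, -7, 7, -10, -2; range = 7 − (-10) = 17.
v-values: 3, 3, -1, -2, -10; range = 3 − (-10) = 13.
Area = (17 × 13) / 2 = 110.5.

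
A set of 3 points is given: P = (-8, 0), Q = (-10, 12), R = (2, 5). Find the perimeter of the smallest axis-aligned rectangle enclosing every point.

Width = max x − min x = 2 − (-10) = 12.
Height = max y − min y = 12 − 0 = 12.
Perimeter = 2(12 + 12) = 48.

48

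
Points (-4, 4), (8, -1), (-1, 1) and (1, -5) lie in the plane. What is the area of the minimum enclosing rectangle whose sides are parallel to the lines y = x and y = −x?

93.5

In coordinates u = x + y, v = x − y the rectangle is axis-aligned; the map (x,y)→(u,v) scales areas by 2.
u-values: 0, 7, 0, -4; range = 7 − (-4) = 11.
v-values: -8, 9, -2, 6; range = 9 − (-8) = 17.
Area = (11 × 17) / 2 = 93.5.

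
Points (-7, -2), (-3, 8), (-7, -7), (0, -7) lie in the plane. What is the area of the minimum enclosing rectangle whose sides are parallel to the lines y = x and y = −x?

In coordinates u = x + y, v = x − y the rectangle is axis-aligned; the map (x,y)→(u,v) scales areas by 2.
u-values: -9, 5, -14, -7; range = 5 − (-14) = 19.
v-values: -5, -11, 0, 7; range = 7 − (-11) = 18.
Area = (19 × 18) / 2 = 171.

171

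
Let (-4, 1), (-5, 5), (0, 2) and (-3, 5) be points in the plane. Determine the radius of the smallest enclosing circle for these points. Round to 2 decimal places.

The minimum enclosing circle of a finite set is fixed by two of the points (as a diameter) or three (as a circumcircle).
The farthest pair is (-5, 5)–(0, 2) with squared distance 34. The circle on this segment as diameter has centre (-2.5, 3.5) and r² = 34/4 = 8.5.
Check (-4, 1): distance² to centre = 8.5 ≤ 8.5, so it lies inside.
All remaining points lie in this disk, and no smaller disk contains both endpoints, so this is the minimum enclosing circle.
r = √(8.5) ≈ 2.92.

2.92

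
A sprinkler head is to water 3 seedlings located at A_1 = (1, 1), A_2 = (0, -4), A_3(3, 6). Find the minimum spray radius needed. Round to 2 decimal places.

5.22

Side lengths²: A_1A_2² = 26, A_1A_3² = 29, A_2A_3² = 109.
Since A_2A_3² = 109 ≥ 29 + 26 = 55, the angle opposite A_2A_3 is not acute, so the smallest enclosing circle has A_2A_3 as diameter.
Centre = midpoint of A_2A_3 = (1.5, 1), r² = 109/4 = 27.25.
r = √(27.25) ≈ 5.22.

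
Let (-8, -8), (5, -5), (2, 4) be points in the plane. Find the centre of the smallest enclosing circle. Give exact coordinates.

(-17/7, -52/21)

Call the three points A, B, C in the order given.
Side lengths²: AB² = 178, AC² = 244, BC² = 90.
Since AC² = 244 < 178 + 90 = 268, the triangle is acute, so the smallest enclosing circle is the circumcircle.
Circumcentre = (-17/7, -52/21), r² = 27145/441.
Centre = (-17/7, -52/21).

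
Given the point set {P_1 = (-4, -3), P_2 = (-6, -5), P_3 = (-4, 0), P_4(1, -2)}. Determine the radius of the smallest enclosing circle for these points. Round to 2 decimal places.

The farthest pair is P_2–P_4 with squared distance 58. The circle on this segment as diameter has centre (-2.5, -3.5) and r² = 58/4 = 14.5.
Check P_1: distance² to centre = 2.5 ≤ 14.5, so it lies inside.
All remaining points lie in this disk, and no smaller disk contains both endpoints, so this is the minimum enclosing circle.
r = √(14.5) ≈ 3.81.

3.81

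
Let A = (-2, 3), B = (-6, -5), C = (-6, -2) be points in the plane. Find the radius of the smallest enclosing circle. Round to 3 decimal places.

4.472

Side lengths²: AB² = 80, AC² = 41, BC² = 9.
Since AB² = 80 ≥ 41 + 9 = 50, the angle opposite AB is not acute, so the smallest enclosing circle has AB as diameter.
Centre = midpoint of AB = (-4, -1), r² = 80/4 = 20.
r = √20 ≈ 4.472.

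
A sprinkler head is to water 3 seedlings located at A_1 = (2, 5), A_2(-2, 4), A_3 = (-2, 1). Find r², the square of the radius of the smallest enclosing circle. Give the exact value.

8

Side lengths²: A_1A_2² = 17, A_1A_3² = 32, A_2A_3² = 9.
Since A_1A_3² = 32 ≥ 17 + 9 = 26, the angle opposite A_1A_3 is not acute, so the smallest enclosing circle has A_1A_3 as diameter.
Centre = midpoint of A_1A_3 = (0, 3), r² = 32/4 = 8.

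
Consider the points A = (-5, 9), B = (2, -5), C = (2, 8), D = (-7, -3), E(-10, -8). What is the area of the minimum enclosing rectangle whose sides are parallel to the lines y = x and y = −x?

In coordinates u = x + y, v = x − y the rectangle is axis-aligned; the map (x,y)→(u,v) scales areas by 2.
u-values: 4, -3, 10, -10, -18; range = 10 − (-18) = 28.
v-values: -14, 7, -6, -4, -2; range = 7 − (-14) = 21.
Area = (28 × 21) / 2 = 294.

294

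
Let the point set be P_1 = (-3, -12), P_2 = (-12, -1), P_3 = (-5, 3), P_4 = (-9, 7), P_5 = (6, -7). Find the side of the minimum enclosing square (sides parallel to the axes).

The bounding box has width 18 and height 19.
An axis-aligned square enclosing the set must have side ≥ max(width, height).
So the minimum side is max(18, 19) = 19.

19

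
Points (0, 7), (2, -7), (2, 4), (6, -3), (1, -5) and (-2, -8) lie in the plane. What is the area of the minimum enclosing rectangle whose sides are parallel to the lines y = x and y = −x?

In coordinates u = x + y, v = x − y the rectangle is axis-aligned; the map (x,y)→(u,v) scales areas by 2.
u-values: 7, -5, 6, 3, -4, -10; range = 7 − (-10) = 17.
v-values: -7, 9, -2, 9, 6, 6; range = 9 − (-7) = 16.
Area = (17 × 16) / 2 = 136.

136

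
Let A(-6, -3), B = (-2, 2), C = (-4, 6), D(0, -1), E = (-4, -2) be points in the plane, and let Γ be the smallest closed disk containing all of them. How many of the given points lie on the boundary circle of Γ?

3

The minimum enclosing circle of a finite set is fixed by two of the points (as a diameter) or three (as a circumcircle).
The minimum enclosing circle is determined by three boundary points: A, C, D.
Their circumcentre is (-4.1, 1.3) with r² = 22.1.
The farthest remaining point E is at distance² 10.9 ≤ 22.1.
The points at distance exactly r from the centre are A, C, D — 3 points.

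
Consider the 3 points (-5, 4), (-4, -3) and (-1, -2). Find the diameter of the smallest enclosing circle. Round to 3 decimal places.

Call the three points A, B, C in the order given.
Side lengths²: AB² = 50, AC² = 52, BC² = 10.
Since AC² = 52 < 50 + 10 = 60, the triangle is acute, so the smallest enclosing circle is the circumcircle.
Circumcentre = (-39/11, 7/11), r² = 1625/121.
Diameter = 2r = 2√(1625/121) ≈ 7.329.

7.329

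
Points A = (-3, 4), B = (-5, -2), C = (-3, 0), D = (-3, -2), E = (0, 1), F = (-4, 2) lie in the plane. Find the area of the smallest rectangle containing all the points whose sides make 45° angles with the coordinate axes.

24

In coordinates u = x + y, v = x − y the rectangle is axis-aligned; the map (x,y)→(u,v) scales areas by 2.
u-values: 1, -7, -3, -5, 1, -2; range = 1 − (-7) = 8.
v-values: -7, -3, -3, -1, -1, -6; range = -1 − (-7) = 6.
Area = (8 × 6) / 2 = 24.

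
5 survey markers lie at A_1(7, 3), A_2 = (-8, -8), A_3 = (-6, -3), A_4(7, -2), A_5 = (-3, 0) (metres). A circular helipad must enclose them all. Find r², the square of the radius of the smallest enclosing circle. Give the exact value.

86.5

The minimum enclosing circle of a finite set is fixed by two of the points (as a diameter) or three (as a circumcircle).
The farthest pair is A_1–A_2 with squared distance 346. The circle on this segment as diameter has centre (-0.5, -2.5) and r² = 346/4 = 86.5.
Check A_3: distance² to centre = 30.5 ≤ 86.5, so it lies inside.
All remaining points lie in this disk, and no smaller disk contains both endpoints, so this is the minimum enclosing circle.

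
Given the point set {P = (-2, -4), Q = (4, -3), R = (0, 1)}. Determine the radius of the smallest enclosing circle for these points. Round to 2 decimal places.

3.31

Side lengths²: PQ² = 37, PR² = 29, QR² = 32.
Since PQ² = 37 < 32 + 29 = 61, the triangle is acute, so the smallest enclosing circle is the circumcircle.
Circumcentre = (11/14, -31/14), r² = 1073/98.
r = √(1073/98) ≈ 3.31.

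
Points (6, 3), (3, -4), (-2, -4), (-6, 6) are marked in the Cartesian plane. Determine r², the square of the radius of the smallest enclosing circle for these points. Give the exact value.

89233/1922

A smallest enclosing disk is always determined by at most three of the input points on its boundary.
The minimum enclosing circle is determined by three boundary points: (6, 3), (3, -4), (-6, 6).
Their circumcentre is (-43/62, 107/62) with r² = 89233/1922.
The farthest remaining point (-2, -4) is at distance² 66293/1922 ≤ 89233/1922.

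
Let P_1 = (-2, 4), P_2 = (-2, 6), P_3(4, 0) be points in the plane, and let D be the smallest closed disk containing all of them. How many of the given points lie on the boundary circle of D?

2

Side lengths²: P_1P_2² = 4, P_1P_3² = 52, P_2P_3² = 72.
Since P_2P_3² = 72 ≥ 52 + 4 = 56, the angle opposite P_2P_3 is not acute, so the smallest enclosing circle has P_2P_3 as diameter.
Centre = midpoint of P_2P_3 = (1, 3), r² = 72/4 = 18.
The points at distance exactly r from the centre are P_2, P_3 — 2 points.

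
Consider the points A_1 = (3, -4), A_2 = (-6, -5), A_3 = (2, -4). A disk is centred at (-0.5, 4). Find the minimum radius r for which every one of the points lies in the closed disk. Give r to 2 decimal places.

The required radius is the distance from (-0.5, 4) to the farthest point.
Squared distances: 76.25, 111.25, 70.25.
Maximum is 111.25, attained at A_2.
r = √(111.25) ≈ 10.55.

10.55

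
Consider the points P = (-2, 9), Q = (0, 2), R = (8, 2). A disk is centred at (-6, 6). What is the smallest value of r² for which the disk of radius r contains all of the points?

The required radius is the distance from (-6, 6) to the farthest point.
Squared distances: 25, 52, 212.
Maximum is 212, attained at R.

212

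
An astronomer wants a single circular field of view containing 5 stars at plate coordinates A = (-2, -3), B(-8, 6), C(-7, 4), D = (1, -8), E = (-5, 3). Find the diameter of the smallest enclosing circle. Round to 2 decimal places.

16.64

By Welzl's lemma the MEC is supported by two points (diametrically opposite) or three points (on a circumcircle).
The farthest pair is B–D with squared distance 277. The circle on this segment as diameter has centre (-3.5, -1) and r² = 277/4 = 69.25.
Check A: distance² to centre = 6.25 ≤ 69.25, so it lies inside.
All remaining points lie in this disk, and no smaller disk contains both endpoints, so this is the minimum enclosing circle.
Diameter = 2r = 2√(69.25) ≈ 16.64.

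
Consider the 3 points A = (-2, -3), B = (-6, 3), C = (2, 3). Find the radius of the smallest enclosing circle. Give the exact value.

Side lengths²: AB² = 52, AC² = 52, BC² = 64.
Since BC² = 64 < 52 + 52 = 104, the triangle is acute, so the smallest enclosing circle is the circumcircle.
Circumcentre = (-2, 4/3), r² = 169/9.
r = √(169/9) = 13/3.

13/3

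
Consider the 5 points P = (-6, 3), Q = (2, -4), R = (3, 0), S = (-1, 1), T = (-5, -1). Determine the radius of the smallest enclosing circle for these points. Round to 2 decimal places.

5.32

The farthest pair is P–Q with squared distance 113. The circle on this segment as diameter has centre (-2, -0.5) and r² = 113/4 = 28.25.
Check R: distance² to centre = 25.25 ≤ 28.25, so it lies inside.
All remaining points lie in this disk, and no smaller disk contains both endpoints, so this is the minimum enclosing circle.
r = √(28.25) ≈ 5.32.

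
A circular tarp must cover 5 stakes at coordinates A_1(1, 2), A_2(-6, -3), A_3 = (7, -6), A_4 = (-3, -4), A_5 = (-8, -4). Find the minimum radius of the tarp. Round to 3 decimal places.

7.566

A smallest enclosing disk is always determined by at most three of the input points on its boundary.
The farthest pair is A_3–A_5 with squared distance 229. The circle on this segment as diameter has centre (-0.5, -5) and r² = 229/4 = 57.25.
Check A_1: distance² to centre = 51.25 ≤ 57.25, so it lies inside.
All remaining points lie in this disk, and no smaller disk contains both endpoints, so this is the minimum enclosing circle.
r = √(57.25) ≈ 7.566.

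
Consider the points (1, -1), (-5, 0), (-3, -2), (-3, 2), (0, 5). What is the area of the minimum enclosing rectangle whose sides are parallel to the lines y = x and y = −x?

In coordinates u = x + y, v = x − y the rectangle is axis-aligned; the map (x,y)→(u,v) scales areas by 2.
u-values: 0, -5, -5, -1, 5; range = 5 − (-5) = 10.
v-values: 2, -5, -1, -5, -5; range = 2 − (-5) = 7.
Area = (10 × 7) / 2 = 35.

35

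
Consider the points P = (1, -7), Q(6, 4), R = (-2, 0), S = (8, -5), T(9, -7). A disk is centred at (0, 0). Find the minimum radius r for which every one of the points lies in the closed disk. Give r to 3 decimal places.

11.402

The required radius is the distance from (0, 0) to the farthest point.
Squared distances: 50, 52, 4, 89, 130.
Maximum is 130, attained at T.
r = √130 ≈ 11.402.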